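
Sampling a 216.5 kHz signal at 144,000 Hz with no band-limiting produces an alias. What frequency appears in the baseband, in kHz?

Nyquist = 144,000/2 = 72,000 Hz; 216,500 Hz exceeds it.
Alias = |216,500 − 2×144,000| = |216,500 − 288,000| = 71,500 Hz = 71.5 kHz.

71.5 kHz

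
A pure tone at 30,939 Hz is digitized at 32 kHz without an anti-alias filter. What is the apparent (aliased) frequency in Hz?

1,061 Hz

Nyquist = 32,000/2 = 16,000 Hz; 30,939 Hz exceeds it.
Alias = |30,939 − 1×32,000| = |30,939 − 32,000| = 1,061 Hz.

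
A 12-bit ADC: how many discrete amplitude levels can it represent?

2^12 = 4,096.

4,096 levels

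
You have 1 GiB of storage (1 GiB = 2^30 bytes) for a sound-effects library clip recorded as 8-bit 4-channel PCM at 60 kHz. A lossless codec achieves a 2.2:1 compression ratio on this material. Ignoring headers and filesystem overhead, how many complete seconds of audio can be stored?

Uncompressed byte rate = 60,000 × 1 × 4 = 240,000 bytes/s.
After 2.2:1 compression, effective rate ≈ 109090.91 bytes/s.
Capacity = 1 × 1,073,741,824 = 1,073,741,824 bytes.
1,073,741,824 / effective rate ≈ 9842.63 s → 9,842 seconds.

9,842 seconds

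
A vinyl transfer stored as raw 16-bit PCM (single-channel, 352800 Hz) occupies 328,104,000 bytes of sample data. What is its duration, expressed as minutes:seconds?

7:45

Byte rate = 352,800 × 2 × 1 = 705,600 bytes/s.
Duration = 328,104,000 / 705,600 = 465 s.
465 s = 7:45.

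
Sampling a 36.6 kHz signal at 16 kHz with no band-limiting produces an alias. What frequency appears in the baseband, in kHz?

Nyquist = 16,000/2 = 8,000 Hz; 36,600 Hz exceeds it.
Alias = |36,600 − 2×16,000| = |36,600 − 32,000| = 4,600 Hz = 4.6 kHz.

4.6 kHz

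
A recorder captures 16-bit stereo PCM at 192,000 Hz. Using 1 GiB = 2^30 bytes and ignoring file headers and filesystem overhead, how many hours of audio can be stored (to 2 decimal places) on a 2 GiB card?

0.78 hours

Uncompressed byte rate = 192,000 × 2 × 2 = 768,000 bytes/s.
Capacity = 2 × 1,073,741,824 = 2,147,483,648 bytes.
2,147,483,648 / 768,000 ≈ 2796.2 s → 0.78 hours.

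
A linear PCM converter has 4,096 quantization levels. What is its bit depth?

log2(4,096) = 12.

12 bits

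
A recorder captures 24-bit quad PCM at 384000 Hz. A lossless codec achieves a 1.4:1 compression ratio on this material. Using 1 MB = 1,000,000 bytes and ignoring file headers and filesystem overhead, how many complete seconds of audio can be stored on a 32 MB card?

Uncompressed byte rate = 384,000 × 3 × 4 = 4,608,000 bytes/s.
After 1.4:1 compression, effective rate ≈ 3291428.57 bytes/s.
Capacity = 32 × 1,000,000 = 32,000,000 bytes.
32,000,000 / effective rate ≈ 9.72 s → 9 seconds.

9 seconds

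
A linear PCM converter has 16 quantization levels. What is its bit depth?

log2(16) = 4.

4 bits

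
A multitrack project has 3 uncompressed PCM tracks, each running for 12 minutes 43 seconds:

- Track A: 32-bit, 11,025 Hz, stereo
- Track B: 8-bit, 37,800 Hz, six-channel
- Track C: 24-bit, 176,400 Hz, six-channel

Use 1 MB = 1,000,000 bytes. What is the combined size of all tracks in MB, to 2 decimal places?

2663.02 MB

12 minutes 43 seconds = 763 s.
Track A: 11,025 × 763 × 4 × 2 = 67,296,600 bytes.
Track B: 37,800 × 763 × 1 × 6 = 173,048,400 bytes.
Track C: 176,400 × 763 × 3 × 6 = 2,422,677,600 bytes.
Total = 2,663,022,600 bytes = 2663.02 MB.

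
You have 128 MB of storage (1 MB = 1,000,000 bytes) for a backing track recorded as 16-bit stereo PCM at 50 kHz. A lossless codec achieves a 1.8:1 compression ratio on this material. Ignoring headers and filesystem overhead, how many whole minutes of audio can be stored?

Uncompressed byte rate = 50,000 × 2 × 2 = 200,000 bytes/s.
After 1.8:1 compression, effective rate ≈ 111111.11 bytes/s.
Capacity = 128 × 1,000,000 = 128,000,000 bytes.
128,000,000 / effective rate ≈ 1152 s → 19 minutes.

19 minutes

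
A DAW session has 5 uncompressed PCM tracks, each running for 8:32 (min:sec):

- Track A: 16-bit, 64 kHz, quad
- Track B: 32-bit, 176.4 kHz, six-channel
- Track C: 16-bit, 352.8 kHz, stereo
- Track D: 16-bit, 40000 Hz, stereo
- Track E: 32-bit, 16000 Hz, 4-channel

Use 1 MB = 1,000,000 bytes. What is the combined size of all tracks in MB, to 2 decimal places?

8:32 (min:sec) = 512 s.
Track A: 64,000 × 512 × 2 × 4 = 262,144,000 bytes.
Track B: 176,400 × 512 × 4 × 6 = 2,167,603,200 bytes.
Track C: 352,800 × 512 × 2 × 2 = 722,534,400 bytes.
Track D: 40,000 × 512 × 2 × 2 = 81,920,000 bytes.
Track E: 16,000 × 512 × 4 × 4 = 131,072,000 bytes.
Total = 3,365,273,600 bytes = 3365.27 MB.

3365.27 MB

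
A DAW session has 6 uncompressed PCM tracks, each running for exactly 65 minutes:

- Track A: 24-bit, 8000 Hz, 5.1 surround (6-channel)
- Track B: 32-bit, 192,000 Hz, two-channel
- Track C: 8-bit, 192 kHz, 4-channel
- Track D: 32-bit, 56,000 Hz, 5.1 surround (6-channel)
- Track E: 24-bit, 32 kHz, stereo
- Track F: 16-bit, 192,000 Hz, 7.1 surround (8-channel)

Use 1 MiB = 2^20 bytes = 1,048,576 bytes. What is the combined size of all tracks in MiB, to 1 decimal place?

26243.6 MiB

exactly 65 minutes = 3,900 s.
Track A: 8,000 × 3,900 × 3 × 6 = 561,600,000 bytes.
Track B: 192,000 × 3,900 × 4 × 2 = 5,990,400,000 bytes.
Track C: 192,000 × 3,900 × 1 × 4 = 2,995,200,000 bytes.
Track D: 56,000 × 3,900 × 4 × 6 = 5,241,600,000 bytes.
Track E: 32,000 × 3,900 × 3 × 2 = 748,800,000 bytes.
Track F: 192,000 × 3,900 × 2 × 8 = 11,980,800,000 bytes.
Total = 27,518,400,000 bytes = 26243.6 MiB.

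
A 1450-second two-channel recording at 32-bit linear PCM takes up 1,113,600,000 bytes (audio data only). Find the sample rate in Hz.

Bytes = sample_rate × seconds × bytes_per_sample × channels.
sample_rate = 1,113,600,000 / (1,450 × 4 × 2) = 1,113,600,000 / 11,600 = 96,000 Hz.

96,000 Hz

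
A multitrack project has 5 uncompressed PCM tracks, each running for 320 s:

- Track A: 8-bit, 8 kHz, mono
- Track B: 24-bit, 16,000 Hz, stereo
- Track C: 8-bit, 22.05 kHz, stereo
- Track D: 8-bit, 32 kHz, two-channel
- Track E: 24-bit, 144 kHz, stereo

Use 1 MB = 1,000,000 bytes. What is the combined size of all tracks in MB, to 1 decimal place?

344.4 MB

Track A: 8,000 × 320 × 1 × 1 = 2,560,000 bytes.
Track B: 16,000 × 320 × 3 × 2 = 30,720,000 bytes.
Track C: 22,050 × 320 × 1 × 2 = 14,112,000 bytes.
Track D: 32,000 × 320 × 1 × 2 = 20,480,000 bytes.
Track E: 144,000 × 320 × 3 × 2 = 276,480,000 bytes.
Total = 344,352,000 bytes = 344.4 MB.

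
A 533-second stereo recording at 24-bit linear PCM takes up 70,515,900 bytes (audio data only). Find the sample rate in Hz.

Bytes = sample_rate × seconds × bytes_per_sample × channels.
sample_rate = 70,515,900 / (533 × 3 × 2) = 70,515,900 / 3,198 = 22,050 Hz.

22,050 Hz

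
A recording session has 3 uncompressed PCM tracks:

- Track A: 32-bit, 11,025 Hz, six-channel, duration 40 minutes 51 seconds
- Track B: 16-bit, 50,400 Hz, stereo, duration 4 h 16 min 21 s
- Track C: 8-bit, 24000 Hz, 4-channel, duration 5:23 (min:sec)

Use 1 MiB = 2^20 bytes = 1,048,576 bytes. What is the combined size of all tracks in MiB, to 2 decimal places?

3605.22 MiB

Track A: 40 minutes 51 seconds = 2,451 s; 11,025 × 2,451 × 4 × 6 = 648,534,600 bytes.
Track B: 4 h 16 min 21 s = 15,381 s; 50,400 × 15,381 × 2 × 2 = 3,100,809,600 bytes.
Track C: 5:23 (min:sec) = 323 s; 24,000 × 323 × 1 × 4 = 31,008,000 bytes.
Total = 3,780,352,200 bytes = 3605.22 MiB.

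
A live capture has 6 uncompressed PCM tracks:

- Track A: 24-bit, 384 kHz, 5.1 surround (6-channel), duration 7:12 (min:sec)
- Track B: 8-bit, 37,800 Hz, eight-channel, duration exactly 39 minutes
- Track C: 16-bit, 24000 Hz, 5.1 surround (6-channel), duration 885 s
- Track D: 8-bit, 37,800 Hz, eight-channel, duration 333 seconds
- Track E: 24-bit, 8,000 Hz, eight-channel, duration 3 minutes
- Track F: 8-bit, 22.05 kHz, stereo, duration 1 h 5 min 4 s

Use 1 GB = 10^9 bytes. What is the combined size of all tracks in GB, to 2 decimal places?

Track A: 7:12 (min:sec) = 432 s; 384,000 × 432 × 3 × 6 = 2,985,984,000 bytes.
Track B: exactly 39 minutes = 2,340 s; 37,800 × 2,340 × 1 × 8 = 707,616,000 bytes.
Track C: 24,000 × 885 × 2 × 6 = 254,880,000 bytes.
Track D: 37,800 × 333 × 1 × 8 = 100,699,200 bytes.
Track E: 3 minutes = 180 s; 8,000 × 180 × 3 × 8 = 34,560,000 bytes.
Track F: 1 h 5 min 4 s = 3,904 s; 22,050 × 3,904 × 1 × 2 = 172,166,400 bytes.
Total = 4,255,905,600 bytes = 4.26 GB.

4.26 GB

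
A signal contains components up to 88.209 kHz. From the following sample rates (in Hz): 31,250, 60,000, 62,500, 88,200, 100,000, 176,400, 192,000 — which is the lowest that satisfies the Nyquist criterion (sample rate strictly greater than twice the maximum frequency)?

192,000 Hz

Need sample rate > 2 × 88,209 = 176,418 Hz.
Lowest listed rate above 176,418 Hz is 192,000 Hz.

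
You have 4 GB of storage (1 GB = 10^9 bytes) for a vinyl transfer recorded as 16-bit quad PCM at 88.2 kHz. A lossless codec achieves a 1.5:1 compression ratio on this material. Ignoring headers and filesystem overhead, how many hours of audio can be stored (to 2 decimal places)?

Uncompressed byte rate = 88,200 × 2 × 4 = 705,600 bytes/s.
After 1.5:1 compression, effective rate ≈ 470400 bytes/s.
Capacity = 4 × 1,000,000,000 = 4,000,000,000 bytes.
4,000,000,000 / effective rate ≈ 8503.4 s → 2.36 hours.

2.36 hours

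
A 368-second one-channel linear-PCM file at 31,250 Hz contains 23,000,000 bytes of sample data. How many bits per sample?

16 bits

Bytes per sample = 23,000,000 / (31,250 × 368 × 1) = 23,000,000 / 11,500,000 = 2.
Bit depth = 2 × 8 = 16 bits.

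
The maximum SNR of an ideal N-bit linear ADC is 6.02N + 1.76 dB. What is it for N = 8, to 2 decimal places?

49.92 dB

6.02 × 8 + 1.76 = 49.92 dB.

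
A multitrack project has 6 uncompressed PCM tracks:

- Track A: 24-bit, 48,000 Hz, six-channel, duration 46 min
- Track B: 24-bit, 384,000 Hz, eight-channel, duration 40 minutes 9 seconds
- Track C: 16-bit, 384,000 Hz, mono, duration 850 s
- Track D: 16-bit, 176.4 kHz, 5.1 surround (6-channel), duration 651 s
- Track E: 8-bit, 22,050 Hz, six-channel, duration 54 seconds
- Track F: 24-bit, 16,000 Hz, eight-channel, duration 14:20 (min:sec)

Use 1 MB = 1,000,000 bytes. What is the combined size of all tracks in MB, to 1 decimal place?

26954.2 MB

Track A: 46 min = 2,760 s; 48,000 × 2,760 × 3 × 6 = 2,384,640,000 bytes.
Track B: 40 minutes 9 seconds = 2,409 s; 384,000 × 2,409 × 3 × 8 = 22,201,344,000 bytes.
Track C: 384,000 × 850 × 2 × 1 = 652,800,000 bytes.
Track D: 176,400 × 651 × 2 × 6 = 1,378,036,800 bytes.
Track E: 22,050 × 54 × 1 × 6 = 7,144,200 bytes.
Track F: 14:20 (min:sec) = 860 s; 16,000 × 860 × 3 × 8 = 330,240,000 bytes.
Total = 26,954,205,000 bytes = 26954.2 MB.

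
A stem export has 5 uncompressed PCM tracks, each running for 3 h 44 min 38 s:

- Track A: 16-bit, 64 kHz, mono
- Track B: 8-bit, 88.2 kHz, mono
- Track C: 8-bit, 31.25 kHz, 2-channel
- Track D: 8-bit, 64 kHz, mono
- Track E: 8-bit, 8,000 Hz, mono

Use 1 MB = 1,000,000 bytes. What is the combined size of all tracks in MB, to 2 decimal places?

4726.73 MB

3 h 44 min 38 s = 13,478 s.
Track A: 64,000 × 13,478 × 2 × 1 = 1,725,184,000 bytes.
Track B: 88,200 × 13,478 × 1 × 1 = 1,188,759,600 bytes.
Track C: 31,250 × 13,478 × 1 × 2 = 842,375,000 bytes.
Track D: 64,000 × 13,478 × 1 × 1 = 862,592,000 bytes.
Track E: 8,000 × 13,478 × 1 × 1 = 107,824,000 bytes.
Total = 4,726,734,600 bytes = 4726.73 MB.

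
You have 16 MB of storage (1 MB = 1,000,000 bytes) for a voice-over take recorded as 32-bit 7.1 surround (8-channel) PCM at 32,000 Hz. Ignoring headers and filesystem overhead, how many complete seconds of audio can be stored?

Uncompressed byte rate = 32,000 × 4 × 8 = 1,024,000 bytes/s.
Capacity = 16 × 1,000,000 = 16,000,000 bytes.
16,000,000 / 1,024,000 ≈ 15.62 s → 15 seconds.

15 seconds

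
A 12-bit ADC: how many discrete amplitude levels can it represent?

4,096 levels

2^12 = 4,096.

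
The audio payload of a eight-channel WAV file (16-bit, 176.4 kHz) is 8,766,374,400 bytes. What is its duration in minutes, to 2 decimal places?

51.77 minutes

Byte rate = 176,400 × 2 × 8 = 2,822,400 bytes/s.
Duration = 8,766,374,400 / 2,822,400 = 3,106 s.
3,106 s / 60 = 51.77 minutes.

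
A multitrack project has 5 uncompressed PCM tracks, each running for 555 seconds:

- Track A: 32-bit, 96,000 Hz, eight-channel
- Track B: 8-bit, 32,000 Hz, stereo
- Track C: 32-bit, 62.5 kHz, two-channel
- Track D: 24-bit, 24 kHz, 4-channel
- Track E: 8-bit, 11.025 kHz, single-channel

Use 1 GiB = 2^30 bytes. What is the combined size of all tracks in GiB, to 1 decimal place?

Track A: 96,000 × 555 × 4 × 8 = 1,704,960,000 bytes.
Track B: 32,000 × 555 × 1 × 2 = 35,520,000 bytes.
Track C: 62,500 × 555 × 4 × 2 = 277,500,000 bytes.
Track D: 24,000 × 555 × 3 × 4 = 159,840,000 bytes.
Track E: 11,025 × 555 × 1 × 1 = 6,118,875 bytes.
Total = 2,183,938,875 bytes = 2.0 GiB.

2.0 GiB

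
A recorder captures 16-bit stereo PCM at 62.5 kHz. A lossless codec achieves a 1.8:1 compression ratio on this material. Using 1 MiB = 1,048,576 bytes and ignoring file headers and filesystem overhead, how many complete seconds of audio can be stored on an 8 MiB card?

Uncompressed byte rate = 62,500 × 2 × 2 = 250,000 bytes/s.
After 1.8:1 compression, effective rate ≈ 138888.89 bytes/s.
Capacity = 8 × 1,048,576 = 8,388,608 bytes.
8,388,608 / effective rate ≈ 60.4 s → 60 seconds.

60 seconds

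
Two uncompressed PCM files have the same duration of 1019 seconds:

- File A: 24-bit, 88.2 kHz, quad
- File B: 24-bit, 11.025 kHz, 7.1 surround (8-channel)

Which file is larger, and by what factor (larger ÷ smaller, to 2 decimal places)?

File A, by a factor of 4.00

File A: 88,200 × 3 × 4 = 1,058,400 bytes/s.
File B: 11,025 × 3 × 8 = 264,600 bytes/s.
File A is larger; ratio = 1,078,509,600 / 269,627,400 = 4.00.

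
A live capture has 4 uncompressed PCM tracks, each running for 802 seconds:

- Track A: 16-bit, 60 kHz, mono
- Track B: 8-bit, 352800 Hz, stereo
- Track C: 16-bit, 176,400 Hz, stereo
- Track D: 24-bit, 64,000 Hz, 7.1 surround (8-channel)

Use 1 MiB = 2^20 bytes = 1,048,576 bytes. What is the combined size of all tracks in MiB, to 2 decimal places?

2345.94 MiB

Track A: 60,000 × 802 × 2 × 1 = 96,240,000 bytes.
Track B: 352,800 × 802 × 1 × 2 = 565,891,200 bytes.
Track C: 176,400 × 802 × 2 × 2 = 565,891,200 bytes.
Track D: 64,000 × 802 × 3 × 8 = 1,231,872,000 bytes.
Total = 2,459,894,400 bytes = 2345.94 MiB.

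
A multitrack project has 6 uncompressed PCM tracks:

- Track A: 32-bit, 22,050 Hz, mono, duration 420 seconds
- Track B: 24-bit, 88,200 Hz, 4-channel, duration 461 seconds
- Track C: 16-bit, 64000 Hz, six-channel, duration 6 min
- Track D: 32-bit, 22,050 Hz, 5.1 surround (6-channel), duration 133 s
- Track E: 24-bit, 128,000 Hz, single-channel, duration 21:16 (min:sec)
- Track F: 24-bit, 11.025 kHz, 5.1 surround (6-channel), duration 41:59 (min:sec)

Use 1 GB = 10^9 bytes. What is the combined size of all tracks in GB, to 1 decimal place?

Track A: 22,050 × 420 × 4 × 1 = 37,044,000 bytes.
Track B: 88,200 × 461 × 3 × 4 = 487,922,400 bytes.
Track C: 6 min = 360 s; 64,000 × 360 × 2 × 6 = 276,480,000 bytes.
Track D: 22,050 × 133 × 4 × 6 = 70,383,600 bytes.
Track E: 21:16 (min:sec) = 1,276 s; 128,000 × 1,276 × 3 × 1 = 489,984,000 bytes.
Track F: 41:59 (min:sec) = 2,519 s; 11,025 × 2,519 × 3 × 6 = 499,895,550 bytes.
Total = 1,861,709,550 bytes = 1.9 GB.

1.9 GB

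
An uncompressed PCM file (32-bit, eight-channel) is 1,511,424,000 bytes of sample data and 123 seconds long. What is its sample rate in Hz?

Bytes = sample_rate × seconds × bytes_per_sample × channels.
sample_rate = 1,511,424,000 / (123 × 4 × 8) = 1,511,424,000 / 3,936 = 384,000 Hz.

384,000 Hz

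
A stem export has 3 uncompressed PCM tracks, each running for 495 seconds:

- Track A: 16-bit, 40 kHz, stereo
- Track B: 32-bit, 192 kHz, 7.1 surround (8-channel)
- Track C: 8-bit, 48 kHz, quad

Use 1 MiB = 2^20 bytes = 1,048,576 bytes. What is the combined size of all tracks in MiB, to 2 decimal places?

3066.56 MiB

Track A: 40,000 × 495 × 2 × 2 = 79,200,000 bytes.
Track B: 192,000 × 495 × 4 × 8 = 3,041,280,000 bytes.
Track C: 48,000 × 495 × 1 × 4 = 95,040,000 bytes.
Total = 3,215,520,000 bytes = 3066.56 MiB.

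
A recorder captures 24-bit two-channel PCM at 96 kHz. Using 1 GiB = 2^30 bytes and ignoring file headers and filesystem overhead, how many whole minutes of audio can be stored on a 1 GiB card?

Uncompressed byte rate = 96,000 × 3 × 2 = 576,000 bytes/s.
Capacity = 1 × 1,073,741,824 = 1,073,741,824 bytes.
1,073,741,824 / 576,000 ≈ 1864.14 s → 31 minutes.

31 minutes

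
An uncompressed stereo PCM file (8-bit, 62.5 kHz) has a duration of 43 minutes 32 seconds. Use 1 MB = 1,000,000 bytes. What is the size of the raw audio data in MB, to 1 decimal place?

Duration = 43 minutes 32 seconds = 2,612 s.
Bytes = 62,500 samples/s × 2,612 s × 1 bytes/sample × 2 ch = 326,500,000 bytes.
326,500,000 / 1,000,000 = 326.5 MB.

326.5 MB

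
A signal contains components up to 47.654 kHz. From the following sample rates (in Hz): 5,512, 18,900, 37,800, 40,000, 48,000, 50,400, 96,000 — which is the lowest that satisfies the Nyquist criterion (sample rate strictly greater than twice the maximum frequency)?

96,000 Hz

Need sample rate > 2 × 47,654 = 95,308 Hz.
Lowest listed rate above 95,308 Hz is 96,000 Hz.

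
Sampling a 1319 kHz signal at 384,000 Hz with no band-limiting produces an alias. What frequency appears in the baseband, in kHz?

167 kHz

Nyquist = 384,000/2 = 192,000 Hz; 1,319,000 Hz exceeds it.
Alias = |1,319,000 − 3×384,000| = |1,319,000 − 1,152,000| = 167,000 Hz = 167 kHz.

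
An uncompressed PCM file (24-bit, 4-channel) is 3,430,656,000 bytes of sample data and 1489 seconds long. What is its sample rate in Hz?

Bytes = sample_rate × seconds × bytes_per_sample × channels.
sample_rate = 3,430,656,000 / (1,489 × 3 × 4) = 3,430,656,000 / 17,868 = 192,000 Hz.

192,000 Hz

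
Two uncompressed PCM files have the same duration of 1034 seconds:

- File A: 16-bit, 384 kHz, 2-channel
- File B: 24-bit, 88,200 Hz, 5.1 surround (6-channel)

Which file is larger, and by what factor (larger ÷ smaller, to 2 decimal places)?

File A: 384,000 × 2 × 2 = 1,536,000 bytes/s.
File B: 88,200 × 3 × 6 = 1,587,600 bytes/s.
File B is larger; ratio = 1,641,578,400 / 1,588,224,000 = 1.03.

File B, by a factor of 1.03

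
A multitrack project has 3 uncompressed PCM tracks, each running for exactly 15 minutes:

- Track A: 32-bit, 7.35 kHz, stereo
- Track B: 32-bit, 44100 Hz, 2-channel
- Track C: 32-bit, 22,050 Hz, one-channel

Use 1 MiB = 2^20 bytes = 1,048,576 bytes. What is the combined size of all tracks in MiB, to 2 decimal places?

exactly 15 minutes = 900 s.
Track A: 7,350 × 900 × 4 × 2 = 52,920,000 bytes.
Track B: 44,100 × 900 × 4 × 2 = 317,520,000 bytes.
Track C: 22,050 × 900 × 4 × 1 = 79,380,000 bytes.
Total = 449,820,000 bytes = 428.98 MiB.

428.98 MiB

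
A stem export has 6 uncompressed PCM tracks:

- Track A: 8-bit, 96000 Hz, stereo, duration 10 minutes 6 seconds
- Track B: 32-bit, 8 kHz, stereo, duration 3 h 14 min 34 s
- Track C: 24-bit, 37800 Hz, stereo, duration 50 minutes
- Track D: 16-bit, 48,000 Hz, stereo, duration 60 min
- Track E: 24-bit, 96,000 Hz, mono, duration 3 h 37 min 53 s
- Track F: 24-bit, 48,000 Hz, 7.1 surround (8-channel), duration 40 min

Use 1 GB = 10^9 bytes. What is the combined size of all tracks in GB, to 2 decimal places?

Track A: 10 minutes 6 seconds = 606 s; 96,000 × 606 × 1 × 2 = 116,352,000 bytes.
Track B: 3 h 14 min 34 s = 11,674 s; 8,000 × 11,674 × 4 × 2 = 747,136,000 bytes.
Track C: 50 minutes = 3,000 s; 37,800 × 3,000 × 3 × 2 = 680,400,000 bytes.
Track D: 60 min = 3,600 s; 48,000 × 3,600 × 2 × 2 = 691,200,000 bytes.
Track E: 3 h 37 min 53 s = 13,073 s; 96,000 × 13,073 × 3 × 1 = 3,765,024,000 bytes.
Track F: 40 min = 2,400 s; 48,000 × 2,400 × 3 × 8 = 2,764,800,000 bytes.
Total = 8,764,912,000 bytes = 8.76 GB.

8.76 GB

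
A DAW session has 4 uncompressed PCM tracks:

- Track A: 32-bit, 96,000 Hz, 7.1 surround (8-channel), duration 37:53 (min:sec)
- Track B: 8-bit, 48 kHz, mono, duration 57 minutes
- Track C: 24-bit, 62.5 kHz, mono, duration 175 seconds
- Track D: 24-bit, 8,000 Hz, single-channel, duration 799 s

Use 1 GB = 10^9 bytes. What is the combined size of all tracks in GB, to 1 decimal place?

Track A: 37:53 (min:sec) = 2,273 s; 96,000 × 2,273 × 4 × 8 = 6,982,656,000 bytes.
Track B: 57 minutes = 3,420 s; 48,000 × 3,420 × 1 × 1 = 164,160,000 bytes.
Track C: 62,500 × 175 × 3 × 1 = 32,812,500 bytes.
Track D: 8,000 × 799 × 3 × 1 = 19,176,000 bytes.
Total = 7,198,804,500 bytes = 7.2 GB.

7.2 GB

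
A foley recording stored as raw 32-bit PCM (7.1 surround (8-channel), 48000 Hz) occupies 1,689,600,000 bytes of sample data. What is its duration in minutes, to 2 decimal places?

Byte rate = 48,000 × 4 × 8 = 1,536,000 bytes/s.
Duration = 1,689,600,000 / 1,536,000 = 1,100 s.
1,100 s / 60 = 18.33 minutes.

18.33 minutes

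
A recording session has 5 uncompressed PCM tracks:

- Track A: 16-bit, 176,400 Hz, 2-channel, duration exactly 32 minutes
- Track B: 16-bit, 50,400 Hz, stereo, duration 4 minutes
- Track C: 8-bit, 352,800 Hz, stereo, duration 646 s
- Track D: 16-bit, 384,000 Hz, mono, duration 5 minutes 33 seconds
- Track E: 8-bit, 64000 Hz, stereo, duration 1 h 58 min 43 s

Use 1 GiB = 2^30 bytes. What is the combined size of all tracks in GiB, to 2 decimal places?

Track A: exactly 32 minutes = 1,920 s; 176,400 × 1,920 × 2 × 2 = 1,354,752,000 bytes.
Track B: 4 minutes = 240 s; 50,400 × 240 × 2 × 2 = 48,384,000 bytes.
Track C: 352,800 × 646 × 1 × 2 = 455,817,600 bytes.
Track D: 5 minutes 33 seconds = 333 s; 384,000 × 333 × 2 × 1 = 255,744,000 bytes.
Track E: 1 h 58 min 43 s = 7,123 s; 64,000 × 7,123 × 1 × 2 = 911,744,000 bytes.
Total = 3,026,441,600 bytes = 2.82 GiB.

2.82 GiB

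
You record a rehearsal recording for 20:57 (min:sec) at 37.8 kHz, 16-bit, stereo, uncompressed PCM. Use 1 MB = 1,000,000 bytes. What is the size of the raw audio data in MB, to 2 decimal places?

Duration = 20:57 (min:sec) = 1,257 s.
Bytes = 37,800 samples/s × 1,257 s × 2 bytes/sample × 2 ch = 190,058,400 bytes.
190,058,400 / 1,000,000 = 190.06 MB.

190.06 MB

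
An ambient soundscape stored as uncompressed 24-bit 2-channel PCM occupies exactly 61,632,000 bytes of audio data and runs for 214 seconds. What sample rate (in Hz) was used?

48,000 Hz

Bytes = sample_rate × seconds × bytes_per_sample × channels.
sample_rate = 61,632,000 / (214 × 3 × 2) = 61,632,000 / 1,284 = 48,000 Hz.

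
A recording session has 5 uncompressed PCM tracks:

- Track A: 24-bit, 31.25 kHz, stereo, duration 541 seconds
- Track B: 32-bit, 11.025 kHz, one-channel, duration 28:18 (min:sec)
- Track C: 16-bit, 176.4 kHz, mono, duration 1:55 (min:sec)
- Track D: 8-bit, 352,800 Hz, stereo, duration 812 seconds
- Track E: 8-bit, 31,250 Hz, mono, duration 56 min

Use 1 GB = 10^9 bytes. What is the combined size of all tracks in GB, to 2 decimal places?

0.89 GB

Track A: 31,250 × 541 × 3 × 2 = 101,437,500 bytes.
Track B: 28:18 (min:sec) = 1,698 s; 11,025 × 1,698 × 4 × 1 = 74,881,800 bytes.
Track C: 1:55 (min:sec) = 115 s; 176,400 × 115 × 2 × 1 = 40,572,000 bytes.
Track D: 352,800 × 812 × 1 × 2 = 572,947,200 bytes.
Track E: 56 min = 3,360 s; 31,250 × 3,360 × 1 × 1 = 105,000,000 bytes.
Total = 894,838,500 bytes = 0.89 GB.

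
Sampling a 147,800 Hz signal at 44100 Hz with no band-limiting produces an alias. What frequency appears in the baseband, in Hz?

15,500 Hz

Nyquist = 44,100/2 = 22,050 Hz; 147,800 Hz exceeds it.
Alias = |147,800 − 3×44,100| = |147,800 − 132,300| = 15,500 Hz.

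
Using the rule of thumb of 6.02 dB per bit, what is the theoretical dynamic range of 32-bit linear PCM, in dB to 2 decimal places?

32 × 6.02 = 192.64 dB.

192.64 dB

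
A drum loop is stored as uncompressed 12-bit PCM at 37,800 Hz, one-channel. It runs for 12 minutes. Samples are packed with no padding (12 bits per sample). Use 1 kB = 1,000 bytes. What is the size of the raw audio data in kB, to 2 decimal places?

Duration = 12 minutes = 720 s.
Bits = 37,800 × 720 × 12 × 1 = 326,592,000 bits = 40,824,000 bytes.
40,824,000 / 1,000 = 40824.00 kB.

40824.00 kB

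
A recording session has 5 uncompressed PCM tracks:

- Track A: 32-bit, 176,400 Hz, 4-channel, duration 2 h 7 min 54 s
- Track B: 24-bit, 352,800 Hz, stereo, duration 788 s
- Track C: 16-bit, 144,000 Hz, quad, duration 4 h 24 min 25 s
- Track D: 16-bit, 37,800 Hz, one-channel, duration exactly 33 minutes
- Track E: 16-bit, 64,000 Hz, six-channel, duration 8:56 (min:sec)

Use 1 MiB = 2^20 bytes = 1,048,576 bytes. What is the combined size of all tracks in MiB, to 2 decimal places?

40211.63 MiB

Track A: 2 h 7 min 54 s = 7,674 s; 176,400 × 7,674 × 4 × 4 = 21,659,097,600 bytes.
Track B: 352,800 × 788 × 3 × 2 = 1,668,038,400 bytes.
Track C: 4 h 24 min 25 s = 15,865 s; 144,000 × 15,865 × 2 × 4 = 18,276,480,000 bytes.
Track D: exactly 33 minutes = 1,980 s; 37,800 × 1,980 × 2 × 1 = 149,688,000 bytes.
Track E: 8:56 (min:sec) = 536 s; 64,000 × 536 × 2 × 6 = 411,648,000 bytes.
Total = 42,164,952,000 bytes = 40211.63 MiB.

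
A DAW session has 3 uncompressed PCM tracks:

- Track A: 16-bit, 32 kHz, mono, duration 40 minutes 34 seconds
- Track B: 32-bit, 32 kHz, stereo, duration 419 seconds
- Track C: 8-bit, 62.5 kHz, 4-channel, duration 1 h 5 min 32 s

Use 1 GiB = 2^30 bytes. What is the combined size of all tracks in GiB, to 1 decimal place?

1.2 GiB

Track A: 40 minutes 34 seconds = 2,434 s; 32,000 × 2,434 × 2 × 1 = 155,776,000 bytes.
Track B: 32,000 × 419 × 4 × 2 = 107,264,000 bytes.
Track C: 1 h 5 min 32 s = 3,932 s; 62,500 × 3,932 × 1 × 4 = 983,000,000 bytes.
Total = 1,246,040,000 bytes = 1.2 GiB.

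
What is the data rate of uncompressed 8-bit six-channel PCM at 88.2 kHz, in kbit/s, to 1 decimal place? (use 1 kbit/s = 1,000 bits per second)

Bit rate = 88,200 × 8 × 6 = 4,233,600 bits/s.
= 4233.6 kbit/s.

4233.6 kbit/s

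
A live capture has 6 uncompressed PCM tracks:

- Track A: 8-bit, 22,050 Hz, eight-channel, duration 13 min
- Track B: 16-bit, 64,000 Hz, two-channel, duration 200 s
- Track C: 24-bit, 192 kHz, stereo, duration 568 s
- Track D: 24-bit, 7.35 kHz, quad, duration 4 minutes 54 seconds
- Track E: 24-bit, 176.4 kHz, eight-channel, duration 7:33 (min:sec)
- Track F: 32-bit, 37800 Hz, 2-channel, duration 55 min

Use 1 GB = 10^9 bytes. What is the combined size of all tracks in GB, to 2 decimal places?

3.78 GB

Track A: 13 min = 780 s; 22,050 × 780 × 1 × 8 = 137,592,000 bytes.
Track B: 64,000 × 200 × 2 × 2 = 51,200,000 bytes.
Track C: 192,000 × 568 × 3 × 2 = 654,336,000 bytes.
Track D: 4 minutes 54 seconds = 294 s; 7,350 × 294 × 3 × 4 = 25,930,800 bytes.
Track E: 7:33 (min:sec) = 453 s; 176,400 × 453 × 3 × 8 = 1,917,820,800 bytes.
Track F: 55 min = 3,300 s; 37,800 × 3,300 × 4 × 2 = 997,920,000 bytes.
Total = 3,784,799,600 bytes = 3.78 GB.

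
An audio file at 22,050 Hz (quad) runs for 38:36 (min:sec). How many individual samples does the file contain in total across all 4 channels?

204,271,200 samples

38:36 (min:sec) = 2,316 s.
22,050 × 2,316 s × 4 ch = 204,271,200 samples.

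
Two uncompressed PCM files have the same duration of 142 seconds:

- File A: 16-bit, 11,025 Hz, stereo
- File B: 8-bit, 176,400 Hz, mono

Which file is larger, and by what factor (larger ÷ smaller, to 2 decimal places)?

File A: 11,025 × 2 × 2 = 44,100 bytes/s.
File B: 176,400 × 1 × 1 = 176,400 bytes/s.
File B is larger; ratio = 25,048,800 / 6,262,200 = 4.00.

File B, by a factor of 4.00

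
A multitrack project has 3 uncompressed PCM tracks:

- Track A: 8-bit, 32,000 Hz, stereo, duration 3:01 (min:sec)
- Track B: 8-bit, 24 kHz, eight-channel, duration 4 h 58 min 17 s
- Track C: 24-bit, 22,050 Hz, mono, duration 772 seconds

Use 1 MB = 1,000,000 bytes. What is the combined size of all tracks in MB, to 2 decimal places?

Track A: 3:01 (min:sec) = 181 s; 32,000 × 181 × 1 × 2 = 11,584,000 bytes.
Track B: 4 h 58 min 17 s = 17,897 s; 24,000 × 17,897 × 1 × 8 = 3,436,224,000 bytes.
Track C: 22,050 × 772 × 3 × 1 = 51,067,800 bytes.
Total = 3,498,875,800 bytes = 3498.88 MB.

3498.88 MB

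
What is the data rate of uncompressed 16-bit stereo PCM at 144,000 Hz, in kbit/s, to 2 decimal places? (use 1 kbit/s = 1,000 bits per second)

Bit rate = 144,000 × 16 × 2 = 4,608,000 bits/s.
= 4608.00 kbit/s.

4608.00 kbit/s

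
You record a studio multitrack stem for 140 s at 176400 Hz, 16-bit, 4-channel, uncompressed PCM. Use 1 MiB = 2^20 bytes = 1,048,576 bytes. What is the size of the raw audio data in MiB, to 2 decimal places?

188.42 MiB

Bytes = 176,400 samples/s × 140 s × 2 bytes/sample × 4 ch = 197,568,000 bytes.
197,568,000 / 1,048,576 = 188.42 MiB.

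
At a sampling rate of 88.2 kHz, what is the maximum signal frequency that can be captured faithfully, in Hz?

Nyquist frequency = sample rate / 2 = 88,200 / 2 = 44,100 Hz.

44,100 Hz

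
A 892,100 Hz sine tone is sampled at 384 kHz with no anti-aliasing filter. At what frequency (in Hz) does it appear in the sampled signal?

Nyquist = 384,000/2 = 192,000 Hz; 892,100 Hz exceeds it.
Alias = |892,100 − 2×384,000| = |892,100 − 768,000| = 124,100 Hz.

124,100 Hz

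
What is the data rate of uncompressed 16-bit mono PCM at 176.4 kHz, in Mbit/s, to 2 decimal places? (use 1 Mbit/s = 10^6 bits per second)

2.82 Mbit/s

Bit rate = 176,400 × 16 × 1 = 2,822,400 bits/s.
= 2.82 Mbit/s.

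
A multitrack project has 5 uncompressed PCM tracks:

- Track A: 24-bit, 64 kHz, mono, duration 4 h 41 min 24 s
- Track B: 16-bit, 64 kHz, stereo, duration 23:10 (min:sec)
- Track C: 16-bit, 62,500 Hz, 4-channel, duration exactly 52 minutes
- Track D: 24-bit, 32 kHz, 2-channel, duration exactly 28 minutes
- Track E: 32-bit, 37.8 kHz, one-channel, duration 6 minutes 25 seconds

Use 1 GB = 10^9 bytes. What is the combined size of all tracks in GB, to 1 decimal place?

5.5 GB

Track A: 4 h 41 min 24 s = 16,884 s; 64,000 × 16,884 × 3 × 1 = 3,241,728,000 bytes.
Track B: 23:10 (min:sec) = 1,390 s; 64,000 × 1,390 × 2 × 2 = 355,840,000 bytes.
Track C: exactly 52 minutes = 3,120 s; 62,500 × 3,120 × 2 × 4 = 1,560,000,000 bytes.
Track D: exactly 28 minutes = 1,680 s; 32,000 × 1,680 × 3 × 2 = 322,560,000 bytes.
Track E: 6 minutes 25 seconds = 385 s; 37,800 × 385 × 4 × 1 = 58,212,000 bytes.
Total = 5,538,340,000 bytes = 5.5 GB.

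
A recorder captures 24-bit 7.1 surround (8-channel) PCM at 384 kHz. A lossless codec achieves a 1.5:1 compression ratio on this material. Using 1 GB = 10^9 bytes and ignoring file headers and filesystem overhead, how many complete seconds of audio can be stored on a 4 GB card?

651 seconds

Uncompressed byte rate = 384,000 × 3 × 8 = 9,216,000 bytes/s.
After 1.5:1 compression, effective rate ≈ 6144000 bytes/s.
Capacity = 4 × 1,000,000,000 = 4,000,000,000 bytes.
4,000,000,000 / effective rate ≈ 651.04 s → 651 seconds.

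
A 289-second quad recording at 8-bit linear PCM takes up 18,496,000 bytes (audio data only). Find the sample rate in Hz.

Bytes = sample_rate × seconds × bytes_per_sample × channels.
sample_rate = 18,496,000 / (289 × 1 × 4) = 18,496,000 / 1,156 = 16,000 Hz.

16,000 Hz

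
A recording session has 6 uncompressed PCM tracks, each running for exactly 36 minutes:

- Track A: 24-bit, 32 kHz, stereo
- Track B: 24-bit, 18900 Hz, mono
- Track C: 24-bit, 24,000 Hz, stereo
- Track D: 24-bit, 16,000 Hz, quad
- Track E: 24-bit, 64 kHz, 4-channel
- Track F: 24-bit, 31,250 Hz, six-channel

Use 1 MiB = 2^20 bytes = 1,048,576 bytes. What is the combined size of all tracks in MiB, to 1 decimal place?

3945.2 MiB

exactly 36 minutes = 2,160 s.
Track A: 32,000 × 2,160 × 3 × 2 = 414,720,000 bytes.
Track B: 18,900 × 2,160 × 3 × 1 = 122,472,000 bytes.
Track C: 24,000 × 2,160 × 3 × 2 = 311,040,000 bytes.
Track D: 16,000 × 2,160 × 3 × 4 = 414,720,000 bytes.
Track E: 64,000 × 2,160 × 3 × 4 = 1,658,880,000 bytes.
Track F: 31,250 × 2,160 × 3 × 6 = 1,215,000,000 bytes.
Total = 4,136,832,000 bytes = 3945.2 MiB.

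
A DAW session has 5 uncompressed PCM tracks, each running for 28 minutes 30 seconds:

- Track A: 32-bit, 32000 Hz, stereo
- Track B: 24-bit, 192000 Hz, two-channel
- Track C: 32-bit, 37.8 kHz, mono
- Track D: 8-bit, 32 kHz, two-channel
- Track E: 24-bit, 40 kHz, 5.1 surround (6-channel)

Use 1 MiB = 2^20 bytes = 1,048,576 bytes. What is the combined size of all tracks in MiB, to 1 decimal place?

28 minutes 30 seconds = 1,710 s.
Track A: 32,000 × 1,710 × 4 × 2 = 437,760,000 bytes.
Track B: 192,000 × 1,710 × 3 × 2 = 1,969,920,000 bytes.
Track C: 37,800 × 1,710 × 4 × 1 = 258,552,000 bytes.
Track D: 32,000 × 1,710 × 1 × 2 = 109,440,000 bytes.
Track E: 40,000 × 1,710 × 3 × 6 = 1,231,200,000 bytes.
Total = 4,006,872,000 bytes = 3821.3 MiB.

3821.3 MiB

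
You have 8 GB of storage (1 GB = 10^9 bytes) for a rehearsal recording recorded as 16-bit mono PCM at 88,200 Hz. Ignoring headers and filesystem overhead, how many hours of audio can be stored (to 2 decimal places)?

12.60 hours

Uncompressed byte rate = 88,200 × 2 × 1 = 176,400 bytes/s.
Capacity = 8 × 1,000,000,000 = 8,000,000,000 bytes.
8,000,000,000 / 176,400 ≈ 45351.47 s → 12.60 hours.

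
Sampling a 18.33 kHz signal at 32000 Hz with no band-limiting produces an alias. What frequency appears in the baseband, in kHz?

Nyquist = 32,000/2 = 16,000 Hz; 18,330 Hz exceeds it.
Alias = |18,330 − 1×32,000| = |18,330 − 32,000| = 13,670 Hz = 13.67 kHz.

13.67 kHz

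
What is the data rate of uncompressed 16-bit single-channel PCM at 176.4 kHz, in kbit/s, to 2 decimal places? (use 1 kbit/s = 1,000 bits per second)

2822.40 kbit/s

Bit rate = 176,400 × 16 × 1 = 2,822,400 bits/s.
= 2822.40 kbit/s.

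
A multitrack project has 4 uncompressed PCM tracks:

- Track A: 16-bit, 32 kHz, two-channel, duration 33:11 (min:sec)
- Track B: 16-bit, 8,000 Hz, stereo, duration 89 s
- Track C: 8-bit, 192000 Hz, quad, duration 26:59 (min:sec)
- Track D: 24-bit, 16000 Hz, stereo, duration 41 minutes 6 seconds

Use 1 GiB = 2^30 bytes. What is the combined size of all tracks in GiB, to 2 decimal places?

Track A: 33:11 (min:sec) = 1,991 s; 32,000 × 1,991 × 2 × 2 = 254,848,000 bytes.
Track B: 8,000 × 89 × 2 × 2 = 2,848,000 bytes.
Track C: 26:59 (min:sec) = 1,619 s; 192,000 × 1,619 × 1 × 4 = 1,243,392,000 bytes.
Track D: 41 minutes 6 seconds = 2,466 s; 16,000 × 2,466 × 3 × 2 = 236,736,000 bytes.
Total = 1,737,824,000 bytes = 1.62 GiB.

1.62 GiB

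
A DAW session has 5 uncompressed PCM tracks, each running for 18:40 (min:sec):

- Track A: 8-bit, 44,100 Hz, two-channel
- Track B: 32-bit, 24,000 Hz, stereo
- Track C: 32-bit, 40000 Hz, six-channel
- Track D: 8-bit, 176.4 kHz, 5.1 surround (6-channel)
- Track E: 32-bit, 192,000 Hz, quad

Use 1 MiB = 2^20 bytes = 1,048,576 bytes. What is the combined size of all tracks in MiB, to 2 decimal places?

18:40 (min:sec) = 1,120 s.
Track A: 44,100 × 1,120 × 1 × 2 = 98,784,000 bytes.
Track B: 24,000 × 1,120 × 4 × 2 = 215,040,000 bytes.
Track C: 40,000 × 1,120 × 4 × 6 = 1,075,200,000 bytes.
Track D: 176,400 × 1,120 × 1 × 6 = 1,185,408,000 bytes.
Track E: 192,000 × 1,120 × 4 × 4 = 3,440,640,000 bytes.
Total = 6,015,072,000 bytes = 5736.42 MiB.

5736.42 MiB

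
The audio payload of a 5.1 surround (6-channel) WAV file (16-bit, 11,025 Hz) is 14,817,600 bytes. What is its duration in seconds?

112 seconds

Byte rate = 11,025 × 2 × 6 = 132,300 bytes/s.
Duration = 14,817,600 / 132,300 = 112 s.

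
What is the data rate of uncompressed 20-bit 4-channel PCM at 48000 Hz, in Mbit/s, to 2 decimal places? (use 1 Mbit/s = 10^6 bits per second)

3.84 Mbit/s

Bit rate = 48,000 × 20 × 4 = 3,840,000 bits/s.
= 3.84 Mbit/s.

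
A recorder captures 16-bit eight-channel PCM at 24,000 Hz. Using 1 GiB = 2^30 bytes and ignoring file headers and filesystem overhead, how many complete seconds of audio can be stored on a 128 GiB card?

Uncompressed byte rate = 24,000 × 2 × 8 = 384,000 bytes/s.
Capacity = 128 × 1,073,741,824 = 137,438,953,472 bytes.
137,438,953,472 / 384,000 ≈ 357913.94 s → 357,913 seconds.

357,913 seconds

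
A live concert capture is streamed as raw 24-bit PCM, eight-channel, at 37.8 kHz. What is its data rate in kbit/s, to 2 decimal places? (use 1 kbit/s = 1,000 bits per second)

Bit rate = 37,800 × 24 × 8 = 7,257,600 bits/s.
= 7257.60 kbit/s.

7257.60 kbit/s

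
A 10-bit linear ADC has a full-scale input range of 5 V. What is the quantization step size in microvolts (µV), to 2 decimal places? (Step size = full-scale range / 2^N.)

4882.81 µV

5 V / 2^10 = 5 / 1,024 V = 4882.81 µV.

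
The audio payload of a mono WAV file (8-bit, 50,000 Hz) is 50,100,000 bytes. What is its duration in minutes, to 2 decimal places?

Byte rate = 50,000 × 1 × 1 = 50,000 bytes/s.
Duration = 50,100,000 / 50,000 = 1,002 s.
1,002 s / 60 = 16.70 minutes.

16.70 minutes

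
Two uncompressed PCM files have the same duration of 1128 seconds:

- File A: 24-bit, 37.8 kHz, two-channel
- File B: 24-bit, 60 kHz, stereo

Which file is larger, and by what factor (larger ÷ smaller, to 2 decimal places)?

File B, by a factor of 1.59

File A: 37,800 × 3 × 2 = 226,800 bytes/s.
File B: 60,000 × 3 × 2 = 360,000 bytes/s.
File B is larger; ratio = 406,080,000 / 255,830,400 = 1.59.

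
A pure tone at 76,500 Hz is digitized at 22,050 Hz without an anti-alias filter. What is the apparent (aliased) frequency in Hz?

10,350 Hz

Nyquist = 22,050/2 = 11,025 Hz; 76,500 Hz exceeds it.
Alias = |76,500 − 3×22,050| = |76,500 − 66,150| = 10,350 Hz.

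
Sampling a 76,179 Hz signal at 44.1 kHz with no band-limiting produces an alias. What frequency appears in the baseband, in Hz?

Nyquist = 44,100/2 = 22,050 Hz; 76,179 Hz exceeds it.
Alias = |76,179 − 2×44,100| = |76,179 − 88,200| = 12,021 Hz.

12,021 Hz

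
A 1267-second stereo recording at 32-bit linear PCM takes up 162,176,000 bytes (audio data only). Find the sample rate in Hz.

Bytes = sample_rate × seconds × bytes_per_sample × channels.
sample_rate = 162,176,000 / (1,267 × 4 × 2) = 162,176,000 / 10,136 = 16,000 Hz.

16,000 Hz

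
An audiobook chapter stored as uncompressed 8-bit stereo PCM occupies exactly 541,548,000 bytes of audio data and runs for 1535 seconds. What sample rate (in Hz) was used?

176,400 Hz

Bytes = sample_rate × seconds × bytes_per_sample × channels.
sample_rate = 541,548,000 / (1,535 × 1 × 2) = 541,548,000 / 3,070 = 176,400 Hz.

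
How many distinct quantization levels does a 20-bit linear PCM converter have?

2^20 = 1,048,576.

1,048,576 levels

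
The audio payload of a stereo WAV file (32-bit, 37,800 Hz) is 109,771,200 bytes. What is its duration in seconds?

Byte rate = 37,800 × 4 × 2 = 302,400 bytes/s.
Duration = 109,771,200 / 302,400 = 363 s.

363 seconds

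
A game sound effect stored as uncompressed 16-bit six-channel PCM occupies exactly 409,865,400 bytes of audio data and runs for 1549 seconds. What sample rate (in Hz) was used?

22,050 Hz

Bytes = sample_rate × seconds × bytes_per_sample × channels.
sample_rate = 409,865,400 / (1,549 × 2 × 6) = 409,865,400 / 18,588 = 22,050 Hz.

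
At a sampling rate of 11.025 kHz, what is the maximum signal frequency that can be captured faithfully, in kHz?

Nyquist frequency = sample rate / 2 = 11,025 / 2 = 5.5125 kHz.

5.5125 kHz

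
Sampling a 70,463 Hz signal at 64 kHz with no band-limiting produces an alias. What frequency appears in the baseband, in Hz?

Nyquist = 64,000/2 = 32,000 Hz; 70,463 Hz exceeds it.
Alias = |70,463 − 1×64,000| = |70,463 − 64,000| = 6,463 Hz.

6,463 Hz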